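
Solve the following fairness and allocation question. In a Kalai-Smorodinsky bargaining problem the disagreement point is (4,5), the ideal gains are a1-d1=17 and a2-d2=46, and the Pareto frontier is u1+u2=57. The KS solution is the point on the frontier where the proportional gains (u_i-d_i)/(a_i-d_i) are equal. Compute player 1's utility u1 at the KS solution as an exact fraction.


Step 1: At the KS point, (u1-d1)/r1 = (u2-d2)/r2 = t and u1+u2 = 57
Step 2: u1 = d1 + r1*t and u2 = d2 + r2*t, so (d1 + r1*t) + (d2 + r2*t) = 57
Step 3: t = (57 - 4 - 5)/(17 + 46) = 48/63 = 16/21
Step 4: u1 = d1 + r1*t = 4 + 17 * 16/21 = 356/21
Step 5: (Check: u2 = d2 + r2*t = 841/21; u1+u2 = 356/21 + 841/21 = 57, on the frontier.)

356/21


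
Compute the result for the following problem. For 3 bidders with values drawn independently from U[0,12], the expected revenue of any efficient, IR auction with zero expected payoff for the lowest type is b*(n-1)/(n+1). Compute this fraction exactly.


Step 1: By Revenue Equivalence, expected revenue = b*(n-1)/(n+1)
Step 2: Substituting n = 3, b = 12
Step 3: Revenue = 12*(3-1)/(3+1) = 12*2/4
Step 4: Revenue = 24/4 = 6

6


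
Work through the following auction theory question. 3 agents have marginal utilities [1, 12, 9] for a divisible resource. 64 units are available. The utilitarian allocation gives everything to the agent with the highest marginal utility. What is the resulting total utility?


Step 1: The marginal utilities are [1, 12, 9]
Step 2: The highest marginal utility is 12
Step 3: All 64 units go to that agent
Step 4: Total utility = 12 * 64 = 768

768


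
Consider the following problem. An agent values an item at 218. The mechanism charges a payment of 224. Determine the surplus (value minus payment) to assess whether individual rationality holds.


Step 1: Surplus = value - payment = 218 - 224 = -6
Step 2: IR is violated (surplus < 0)

-6


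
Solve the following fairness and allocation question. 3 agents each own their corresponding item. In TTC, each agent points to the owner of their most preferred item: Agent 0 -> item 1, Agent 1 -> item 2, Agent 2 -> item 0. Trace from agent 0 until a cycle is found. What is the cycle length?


Step 1: Trace the pointer graph from agent 0: 0 -> 1 -> 2 -> 0
Step 2: A cycle is detected when we revisit agent 0
Step 3: The cycle is: 0 -> 1 -> 2 -> 0
Step 4: Cycle length = 3

3


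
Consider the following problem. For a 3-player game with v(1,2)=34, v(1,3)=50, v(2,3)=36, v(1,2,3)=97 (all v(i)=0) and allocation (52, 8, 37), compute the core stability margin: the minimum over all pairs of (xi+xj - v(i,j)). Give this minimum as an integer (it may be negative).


Step 1: Slack for coalition (1,2): x1+x2 - v12 = 60 - 34 = 26
Step 2: Slack for coalition (1,3): x1+x3 - v13 = 89 - 50 = 39
Step 3: Slack for coalition (2,3): x2+x3 - v23 = 45 - 36 = 9
Step 4: Minimum slack = min(26, 39, 9) = 9, attained by (2,3); no pair can gain by deviating, so the allocation is in the core

9


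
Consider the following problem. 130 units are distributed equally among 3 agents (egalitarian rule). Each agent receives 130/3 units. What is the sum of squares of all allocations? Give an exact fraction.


Step 1: Each agent's share = 130/3
Step 2: Square of each share = (130/3)^2 = 16900/9
Step 3: Sum of squares = 3 * 16900/9 = 16900/3

16900/3


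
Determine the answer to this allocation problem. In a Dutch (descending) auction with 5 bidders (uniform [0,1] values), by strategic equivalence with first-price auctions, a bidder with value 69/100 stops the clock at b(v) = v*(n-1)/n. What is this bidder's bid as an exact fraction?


Step 1: Dutch auctions are strategically equivalent to first-price auctions
Step 2: The equilibrium bid is b(v) = v*(n-1)/n
Step 3: b = 69/100 * 4/5
Step 4: b = 69/125

69/125


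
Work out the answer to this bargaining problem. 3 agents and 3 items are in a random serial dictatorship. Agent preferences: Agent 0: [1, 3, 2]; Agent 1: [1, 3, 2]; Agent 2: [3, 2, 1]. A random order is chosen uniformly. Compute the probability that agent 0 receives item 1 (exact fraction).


Step 1: Agent 0 wants item 1
Step 2: There are 6 possible orderings of agents
Step 3: In 3 orderings, agent 0 gets item 1
Step 4: Probability = 3/6 = 1/2

1/2


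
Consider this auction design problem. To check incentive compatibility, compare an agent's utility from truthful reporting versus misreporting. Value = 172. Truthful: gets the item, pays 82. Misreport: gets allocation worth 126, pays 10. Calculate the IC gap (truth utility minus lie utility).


Step 1: U(truth) = value - payment = 172 - 82 = 90
Step 2: U(lie) = allocation - payment = 126 - 10 = 116
Step 3: IC gap = 90 - 116 = -26

-26


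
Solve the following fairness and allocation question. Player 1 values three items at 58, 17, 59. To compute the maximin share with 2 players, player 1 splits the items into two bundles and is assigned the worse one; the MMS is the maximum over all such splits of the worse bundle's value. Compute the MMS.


Step 1: Item values = 58, 17, 59
Step 2: Enumerate all 2-bundle partitions and take the smaller bundle:
  Partition 1: {58} vs {17,59} -> bundles 58, 76; min = 58
  Partition 2: {17} vs {58,59} -> bundles 17, 117; min = 17
  Partition 3: {59} vs {58,17} -> bundles 59, 75; min = 59
Step 3: MMS = max(58, 17, 59) = 59

59


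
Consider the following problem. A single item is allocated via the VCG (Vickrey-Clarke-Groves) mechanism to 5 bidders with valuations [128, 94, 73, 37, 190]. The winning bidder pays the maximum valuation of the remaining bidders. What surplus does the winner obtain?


Step 1: The winner is the agent with the highest value: agent 4 with value 190
Step 2: Values of other agents: [128, 94, 73, 37]
Step 3: VCG payment = max of others' values = 128
Step 4: Surplus = 190 - 128 = 62

62


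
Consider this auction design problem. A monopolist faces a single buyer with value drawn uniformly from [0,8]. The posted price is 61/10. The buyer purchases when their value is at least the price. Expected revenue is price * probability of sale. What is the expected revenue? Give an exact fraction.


Step 1: Posted price r = 61/10, value support [0,8]
Step 2: P(v >= r) = (8 - 61/10)/8 = 19/80
Step 3: Expected revenue = r * P(v >= r) = 61/10 * 19/80
Step 4: Revenue = 1159/800

1159/800


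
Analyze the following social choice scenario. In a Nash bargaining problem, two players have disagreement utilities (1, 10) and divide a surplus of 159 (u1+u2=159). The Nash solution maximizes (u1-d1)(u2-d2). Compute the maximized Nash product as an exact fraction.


Step 1: The Nash solution splits surplus symmetrically above the disagreement point
Step 2: u1 = (total + d1 - d2)/2 = (159 + 1 - 10)/2 = 75
Step 3: u2 = (total - d1 + d2)/2 = (159 - 1 + 10)/2 = 84
Step 4: Nash product = (75 - 1) * (84 - 10)
Step 5: = 74 * 74 = 5476

5476


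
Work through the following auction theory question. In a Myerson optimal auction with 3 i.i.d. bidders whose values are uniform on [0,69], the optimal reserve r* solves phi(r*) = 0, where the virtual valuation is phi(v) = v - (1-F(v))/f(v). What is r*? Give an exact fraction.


Step 1: For U[0,69], F(v) = v/69 and f(v) = 1/69
Step 2: phi(v) = v - (1 - v/69)/(1/69) = v - (69 - v) = 2v - 69
Step 3: Set phi(r*) = 0: 2r* - 69 = 0
Step 4: r* = 69/2 (the number of bidders n = 3 does not enter)

69/2


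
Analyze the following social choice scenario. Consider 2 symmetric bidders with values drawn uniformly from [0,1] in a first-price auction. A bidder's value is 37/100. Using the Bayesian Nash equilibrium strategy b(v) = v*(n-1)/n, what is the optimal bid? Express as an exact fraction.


Step 1: The symmetric BNE bidding function is b(v) = v * (n-1) / n
Step 2: Substitute v = 37/100 and n = 2
Step 3: b = 37/100 * 1/2
Step 4: b = 37/200

37/200


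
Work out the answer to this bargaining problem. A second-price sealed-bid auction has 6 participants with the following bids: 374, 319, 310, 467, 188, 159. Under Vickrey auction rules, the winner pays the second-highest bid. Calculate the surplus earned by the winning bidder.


Step 1: Sort bids in descending order: 467, 374, 319, 310, 188, 159
Step 2: The winning bid is the highest: 467
Step 3: The payment equals the second-highest bid: 374
Step 4: Surplus = winner's bid - payment = 467 - 374 = 93

93


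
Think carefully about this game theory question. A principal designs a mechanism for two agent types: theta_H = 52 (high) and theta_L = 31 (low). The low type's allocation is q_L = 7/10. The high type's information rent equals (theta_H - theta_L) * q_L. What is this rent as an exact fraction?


Step 1: theta_H - theta_L = 52 - 31 = 21
Step 2: Information rent = (theta_H - theta_L) * q_L
Step 3: = 21 * 7/10
Step 4: = 147/10

147/10


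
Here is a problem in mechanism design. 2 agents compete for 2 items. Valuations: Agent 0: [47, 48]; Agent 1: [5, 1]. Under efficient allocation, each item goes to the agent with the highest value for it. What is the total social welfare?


Step 1: For each item, find the maximum value among all agents.
Step 2: Item 0 -> Agent 0 (value 47)
Step 3: Item 1 -> Agent 0 (value 48)
Step 4: Total welfare = 47 + 48 = 95

95


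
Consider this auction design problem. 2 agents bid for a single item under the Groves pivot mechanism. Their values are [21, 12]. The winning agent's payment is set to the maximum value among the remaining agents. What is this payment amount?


Step 1: The efficient winner is agent 0 with value 21
Step 2: Other agents' values: [12]
Step 3: Pivot payment = max(others) = 12
Step 4: The winner pays 12

12


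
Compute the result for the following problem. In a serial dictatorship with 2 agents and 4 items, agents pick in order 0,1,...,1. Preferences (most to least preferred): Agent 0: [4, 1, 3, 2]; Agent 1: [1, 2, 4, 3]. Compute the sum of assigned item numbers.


Step 1: Agent 0 picks item 4
Step 2: Agent 1 picks item 1
Step 3: Sum = 4 + 1 = 5

5


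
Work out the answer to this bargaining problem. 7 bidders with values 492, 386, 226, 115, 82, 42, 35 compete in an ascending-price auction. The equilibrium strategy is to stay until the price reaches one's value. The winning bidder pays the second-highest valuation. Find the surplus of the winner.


Step 1: Identify the highest value: 492
Step 2: Identify the second-highest value: 386
Step 3: The final price = second-highest value = 386
Step 4: Surplus = 492 - 386 = 106

106


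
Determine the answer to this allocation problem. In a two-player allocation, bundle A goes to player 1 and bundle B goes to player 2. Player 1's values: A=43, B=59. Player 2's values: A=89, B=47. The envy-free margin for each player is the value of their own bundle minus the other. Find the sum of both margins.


Step 1: Player 1's margin = v1(A) - v1(B) = 43 - 59 = -16
Step 2: Player 2's margin = v2(B) - v2(A) = 47 - 89 = -42
Step 3: Total margin = -16 + -42 = -58

-58


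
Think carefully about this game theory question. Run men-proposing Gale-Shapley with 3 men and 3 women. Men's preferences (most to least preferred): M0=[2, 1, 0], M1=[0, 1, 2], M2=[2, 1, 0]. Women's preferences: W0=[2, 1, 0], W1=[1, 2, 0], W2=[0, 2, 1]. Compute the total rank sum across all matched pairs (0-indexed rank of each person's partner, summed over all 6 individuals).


Step 1: Run Gale-Shapley (men propose, women hold best offer):
  M0 proposes to W2; she accepts
  M1 proposes to W0; she accepts
  M2 proposes to W2; rejected
  M2 proposes to W1; she accepts
Step 2: Final matching: W0-M1, W1-M2, W2-M0
Step 3: 0-indexed ranks (man's rank of his match, then woman's): 0 + 1 + 1 + 1 + 0 + 0
Step 4: Total rank sum = 3

3


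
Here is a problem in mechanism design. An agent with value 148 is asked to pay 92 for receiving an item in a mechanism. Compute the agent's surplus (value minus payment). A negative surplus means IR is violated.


Step 1: Surplus = value - payment = 148 - 92 = 56
Step 2: IR is satisfied (surplus >= 0)

56


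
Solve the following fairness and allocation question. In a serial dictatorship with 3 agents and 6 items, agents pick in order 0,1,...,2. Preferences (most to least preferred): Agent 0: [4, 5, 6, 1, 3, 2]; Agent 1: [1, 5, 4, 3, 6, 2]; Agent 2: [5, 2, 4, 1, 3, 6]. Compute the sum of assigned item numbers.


Step 1: Agent 0 picks item 4
Step 2: Agent 1 picks item 1
Step 3: Agent 2 picks item 5
Step 4: Sum = 4 + 1 + 5 = 10

10


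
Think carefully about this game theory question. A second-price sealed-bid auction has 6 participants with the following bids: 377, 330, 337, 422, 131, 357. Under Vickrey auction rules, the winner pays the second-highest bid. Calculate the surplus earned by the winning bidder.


Step 1: Sort bids in descending order: 422, 377, 357, 337, 330, 131
Step 2: The winning bid is the highest: 422
Step 3: The payment equals the second-highest bid: 377
Step 4: Surplus = winner's bid - payment = 422 - 377 = 45

45


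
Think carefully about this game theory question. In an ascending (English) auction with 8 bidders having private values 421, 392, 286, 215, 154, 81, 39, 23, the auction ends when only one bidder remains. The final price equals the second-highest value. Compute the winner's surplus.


Step 1: Identify the highest value: 421
Step 2: Identify the second-highest value: 392
Step 3: The final price = second-highest value = 392
Step 4: Surplus = 421 - 392 = 29

29


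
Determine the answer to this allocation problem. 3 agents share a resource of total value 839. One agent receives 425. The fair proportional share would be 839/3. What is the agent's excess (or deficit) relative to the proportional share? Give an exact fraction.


Step 1: Proportional share = 839/3
Step 2: Agent's actual allocation = 425
Step 3: Excess = 425 - 839/3 = 436/3

436/3


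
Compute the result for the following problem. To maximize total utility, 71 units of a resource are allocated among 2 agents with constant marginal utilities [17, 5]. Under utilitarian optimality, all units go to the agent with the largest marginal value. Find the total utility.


Step 1: The marginal utilities are [17, 5]
Step 2: The highest marginal utility is 17
Step 3: All 71 units go to that agent
Step 4: Total utility = 17 * 71 = 1207

1207


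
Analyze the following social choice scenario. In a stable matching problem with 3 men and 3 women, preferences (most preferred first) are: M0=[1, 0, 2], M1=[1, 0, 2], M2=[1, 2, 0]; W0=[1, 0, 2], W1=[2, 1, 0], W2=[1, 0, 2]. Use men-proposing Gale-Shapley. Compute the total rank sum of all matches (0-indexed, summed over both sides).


Step 1: Run Gale-Shapley (men propose, women hold best offer):
  M0 proposes to W1; she accepts
  M1 proposes to W1; she switches from M0
  M2 proposes to W1; she switches from M1
  M0 proposes to W0; she accepts
  M1 proposes to W0; she switches from M0
  M0 proposes to W2; she accepts
Step 2: Final matching: W0-M1, W1-M2, W2-M0
Step 3: 0-indexed ranks (man's rank of his match, then woman's): 1 + 0 + 0 + 0 + 2 + 1
Step 4: Total rank sum = 4

4


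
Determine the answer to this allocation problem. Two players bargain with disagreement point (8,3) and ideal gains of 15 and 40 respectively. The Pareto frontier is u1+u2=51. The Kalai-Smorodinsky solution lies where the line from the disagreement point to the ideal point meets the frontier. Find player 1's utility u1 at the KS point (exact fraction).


Step 1: At the KS point, (u1-d1)/r1 = (u2-d2)/r2 = t and u1+u2 = 51
Step 2: u1 = d1 + r1*t and u2 = d2 + r2*t, so (d1 + r1*t) + (d2 + r2*t) = 51
Step 3: t = (51 - 8 - 3)/(15 + 40) = 40/55 = 8/11
Step 4: u1 = d1 + r1*t = 8 + 15 * 8/11 = 208/11
Step 5: (Check: u2 = d2 + r2*t = 353/11; u1+u2 = 208/11 + 353/11 = 51, on the frontier.)

208/11


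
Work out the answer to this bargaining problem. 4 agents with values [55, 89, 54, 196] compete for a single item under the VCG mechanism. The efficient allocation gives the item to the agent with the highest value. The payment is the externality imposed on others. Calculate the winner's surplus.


Step 1: The winner is the agent with the highest value: agent 3 with value 196
Step 2: Values of other agents: [55, 89, 54]
Step 3: VCG payment = max of others' values = 89
Step 4: Surplus = 196 - 89 = 107

107


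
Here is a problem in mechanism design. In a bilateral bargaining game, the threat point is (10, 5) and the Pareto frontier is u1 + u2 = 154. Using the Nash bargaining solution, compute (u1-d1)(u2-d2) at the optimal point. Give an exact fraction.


Step 1: The Nash solution splits surplus symmetrically above the disagreement point
Step 2: u1 = (total + d1 - d2)/2 = (154 + 10 - 5)/2 = 159/2
Step 3: u2 = (total - d1 + d2)/2 = (154 - 10 + 5)/2 = 149/2
Step 4: Nash product = (159/2 - 10) * (149/2 - 5)
Step 5: = 139/2 * 139/2 = 19321/4

19321/4


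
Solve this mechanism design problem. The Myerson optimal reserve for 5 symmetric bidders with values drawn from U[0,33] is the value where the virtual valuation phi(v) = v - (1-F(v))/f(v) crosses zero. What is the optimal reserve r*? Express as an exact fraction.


Step 1: For U[0,33], F(v) = v/33 and f(v) = 1/33
Step 2: phi(v) = v - (1 - v/33)/(1/33) = v - (33 - v) = 2v - 33
Step 3: Set phi(r*) = 0: 2r* - 33 = 0
Step 4: r* = 33/2 (the number of bidders n = 5 does not enter)

33/2


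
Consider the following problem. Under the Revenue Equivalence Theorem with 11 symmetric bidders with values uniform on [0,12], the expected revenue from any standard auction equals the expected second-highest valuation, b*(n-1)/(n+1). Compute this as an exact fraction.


Step 1: By Revenue Equivalence, expected revenue = b*(n-1)/(n+1)
Step 2: Substituting n = 11, b = 12
Step 3: Revenue = 12*(11-1)/(11+1) = 12*10/12
Step 4: Revenue = 120/12 = 10

10


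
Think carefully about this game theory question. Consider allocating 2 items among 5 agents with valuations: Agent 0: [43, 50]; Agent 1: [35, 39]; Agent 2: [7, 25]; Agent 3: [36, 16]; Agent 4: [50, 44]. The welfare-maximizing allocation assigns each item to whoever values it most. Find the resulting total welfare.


Step 1: For each item, find the maximum value among all agents.
Step 2: Item 0 -> Agent 4 (value 50)
Step 3: Item 1 -> Agent 0 (value 50)
Step 4: Total welfare = 50 + 50 = 100

100


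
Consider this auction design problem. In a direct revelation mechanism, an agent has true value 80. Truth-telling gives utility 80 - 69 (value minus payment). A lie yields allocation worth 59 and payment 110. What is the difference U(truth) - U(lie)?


Step 1: U(truth) = value - payment = 80 - 69 = 11
Step 2: U(lie) = allocation - payment = 59 - 110 = -51
Step 3: IC gap = 11 - (-51) = 62

62


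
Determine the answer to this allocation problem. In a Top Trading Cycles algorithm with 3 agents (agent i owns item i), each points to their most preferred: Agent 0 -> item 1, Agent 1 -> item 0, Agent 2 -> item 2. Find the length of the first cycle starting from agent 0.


Step 1: Trace the pointer graph from agent 0: 0 -> 1 -> 0
Step 2: A cycle is detected when we revisit agent 0
Step 3: The cycle is: 0 -> 1 -> 0
Step 4: Cycle length = 2

2


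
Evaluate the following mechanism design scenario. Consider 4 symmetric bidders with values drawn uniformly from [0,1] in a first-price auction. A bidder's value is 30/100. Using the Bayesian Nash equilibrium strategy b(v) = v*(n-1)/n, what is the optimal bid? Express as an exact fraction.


Step 1: The symmetric BNE bidding function is b(v) = v * (n-1) / n
Step 2: Substitute v = 3/10 and n = 4
Step 3: b = 3/10 * 3/4
Step 4: b = 9/40

9/40


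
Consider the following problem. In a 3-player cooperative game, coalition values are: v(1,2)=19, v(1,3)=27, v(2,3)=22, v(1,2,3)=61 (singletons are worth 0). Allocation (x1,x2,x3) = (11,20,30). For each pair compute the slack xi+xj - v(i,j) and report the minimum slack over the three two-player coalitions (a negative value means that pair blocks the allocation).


Step 1: Slack for coalition (1,2): x1+x2 - v12 = 31 - 19 = 12
Step 2: Slack for coalition (1,3): x1+x3 - v13 = 41 - 27 = 14
Step 3: Slack for coalition (2,3): x2+x3 - v23 = 50 - 22 = 28
Step 4: Minimum slack = min(12, 14, 28) = 12, attained by (1,2); no pair can gain by deviating, so the allocation is in the core

12


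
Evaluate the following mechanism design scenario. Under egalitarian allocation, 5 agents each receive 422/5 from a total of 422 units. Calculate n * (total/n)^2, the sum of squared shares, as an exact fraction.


Step 1: Each agent's share = 422/5
Step 2: Square of each share = (422/5)^2 = 178084/25
Step 3: Sum of squares = 5 * 178084/25 = 178084/5

178084/5


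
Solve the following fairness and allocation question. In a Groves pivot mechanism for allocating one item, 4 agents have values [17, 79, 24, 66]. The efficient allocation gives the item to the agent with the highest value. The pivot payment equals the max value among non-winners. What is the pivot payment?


Step 1: The efficient winner is agent 1 with value 79
Step 2: Other agents' values: [17, 24, 66]
Step 3: Pivot payment = max(others) = 66
Step 4: The winner pays 66

66


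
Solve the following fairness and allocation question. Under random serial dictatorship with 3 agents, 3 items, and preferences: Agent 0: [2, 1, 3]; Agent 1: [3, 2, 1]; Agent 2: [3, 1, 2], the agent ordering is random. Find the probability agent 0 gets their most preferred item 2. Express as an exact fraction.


Step 1: Agent 0 wants item 2
Step 2: There are 6 possible orderings of agents
Step 3: In 5 orderings, agent 0 gets item 2
Step 4: Probability = 5/6

5/6


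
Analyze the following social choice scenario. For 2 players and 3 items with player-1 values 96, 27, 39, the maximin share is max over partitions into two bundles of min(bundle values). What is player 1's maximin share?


Step 1: Item values = 96, 27, 39
Step 2: Enumerate all 2-bundle partitions and take the smaller bundle:
  Partition 1: {96} vs {27,39} -> bundles 96, 66; min = 66
  Partition 2: {27} vs {96,39} -> bundles 27, 135; min = 27
  Partition 3: {39} vs {96,27} -> bundles 39, 123; min = 39
Step 3: MMS = max(66, 27, 39) = 66

66


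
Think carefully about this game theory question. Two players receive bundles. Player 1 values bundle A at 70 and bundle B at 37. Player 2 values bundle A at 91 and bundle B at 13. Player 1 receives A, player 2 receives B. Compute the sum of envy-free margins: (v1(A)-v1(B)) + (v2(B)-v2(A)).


Step 1: Player 1's margin = v1(A) - v1(B) = 70 - 37 = 33
Step 2: Player 2's margin = v2(B) - v2(A) = 13 - 91 = -78
Step 3: Total margin = 33 + -78 = -45

-45


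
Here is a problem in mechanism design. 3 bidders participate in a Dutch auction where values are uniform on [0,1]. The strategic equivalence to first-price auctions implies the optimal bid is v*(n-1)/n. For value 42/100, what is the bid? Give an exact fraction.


Step 1: Dutch auctions are strategically equivalent to first-price auctions
Step 2: The equilibrium bid is b(v) = v*(n-1)/n
Step 3: b = 21/50 * 2/3
Step 4: b = 7/25

7/25


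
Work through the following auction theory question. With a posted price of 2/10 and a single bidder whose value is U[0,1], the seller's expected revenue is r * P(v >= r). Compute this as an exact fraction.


Step 1: Posted price r = 1/5, value support [0,1]
Step 2: P(v >= r) = (1 - 1/5)/1 = 4/5
Step 3: Expected revenue = r * P(v >= r) = 1/5 * 4/5
Step 4: Revenue = 4/25

4/25


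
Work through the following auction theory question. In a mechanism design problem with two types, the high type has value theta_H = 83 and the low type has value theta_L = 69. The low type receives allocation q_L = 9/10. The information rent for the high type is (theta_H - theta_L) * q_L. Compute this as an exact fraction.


Step 1: theta_H - theta_L = 83 - 69 = 14
Step 2: Information rent = (theta_H - theta_L) * q_L
Step 3: = 14 * 9/10
Step 4: = 63/5

63/5


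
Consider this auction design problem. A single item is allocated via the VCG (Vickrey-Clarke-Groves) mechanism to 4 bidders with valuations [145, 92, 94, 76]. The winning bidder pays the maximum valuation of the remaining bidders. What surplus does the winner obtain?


Step 1: The winner is the agent with the highest value: agent 0 with value 145
Step 2: Values of other agents: [92, 94, 76]
Step 3: VCG payment = max of others' values = 94
Step 4: Surplus = 145 - 94 = 51

51


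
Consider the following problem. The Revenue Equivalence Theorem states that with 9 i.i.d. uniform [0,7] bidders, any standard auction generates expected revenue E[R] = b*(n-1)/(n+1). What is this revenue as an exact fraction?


Step 1: By Revenue Equivalence, expected revenue = b*(n-1)/(n+1)
Step 2: Substituting n = 9, b = 7
Step 3: Revenue = 7*(9-1)/(9+1) = 7*8/10
Step 4: Revenue = 56/10 = 28/5

28/5


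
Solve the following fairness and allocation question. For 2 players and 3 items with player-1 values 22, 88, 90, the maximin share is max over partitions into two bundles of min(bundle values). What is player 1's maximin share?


Step 1: Item values = 22, 88, 90
Step 2: Enumerate all 2-bundle partitions and take the smaller bundle:
  Partition 1: {22} vs {88,90} -> bundles 22, 178; min = 22
  Partition 2: {88} vs {22,90} -> bundles 88, 112; min = 88
  Partition 3: {90} vs {22,88} -> bundles 90, 110; min = 90
Step 3: MMS = max(22, 88, 90) = 90

90


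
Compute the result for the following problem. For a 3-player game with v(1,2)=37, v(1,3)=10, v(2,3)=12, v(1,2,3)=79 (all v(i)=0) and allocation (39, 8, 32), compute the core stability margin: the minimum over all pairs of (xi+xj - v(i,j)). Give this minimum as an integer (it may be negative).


Step 1: Slack for coalition (1,2): x1+x2 - v12 = 47 - 37 = 10
Step 2: Slack for coalition (1,3): x1+x3 - v13 = 71 - 10 = 61
Step 3: Slack for coalition (2,3): x2+x3 - v23 = 40 - 12 = 28
Step 4: Minimum slack = min(10, 61, 28) = 10, attained by (1,2); no pair can gain by deviating, so the allocation is in the core

10


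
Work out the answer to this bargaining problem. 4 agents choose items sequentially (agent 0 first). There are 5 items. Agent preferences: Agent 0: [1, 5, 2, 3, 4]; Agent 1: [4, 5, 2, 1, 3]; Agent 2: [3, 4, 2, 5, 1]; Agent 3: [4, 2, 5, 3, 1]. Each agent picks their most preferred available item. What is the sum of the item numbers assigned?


Step 1: Agent 0 picks item 1
Step 2: Agent 1 picks item 4
Step 3: Agent 2 picks item 3
Step 4: Agent 3 picks item 2
Step 5: Sum = 1 + 4 + 3 + 2 = 10

10


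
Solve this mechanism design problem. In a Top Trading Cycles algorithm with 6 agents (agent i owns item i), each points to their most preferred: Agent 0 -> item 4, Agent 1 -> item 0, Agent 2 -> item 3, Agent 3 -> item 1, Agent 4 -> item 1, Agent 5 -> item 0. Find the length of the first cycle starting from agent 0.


Step 1: Trace the pointer graph from agent 0: 0 -> 4 -> 1 -> 0
Step 2: A cycle is detected when we revisit agent 0
Step 3: The cycle is: 0 -> 4 -> 1 -> 0
Step 4: Cycle length = 3

3


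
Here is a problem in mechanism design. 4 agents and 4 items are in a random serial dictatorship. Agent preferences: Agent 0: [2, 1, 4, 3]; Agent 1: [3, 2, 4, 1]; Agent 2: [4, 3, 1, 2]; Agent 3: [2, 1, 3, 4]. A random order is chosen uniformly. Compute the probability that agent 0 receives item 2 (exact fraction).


Step 1: Agent 0 wants item 2
Step 2: There are 24 possible orderings of agents
Step 3: In 12 orderings, agent 0 gets item 2
Step 4: Probability = 12/24 = 1/2

1/2


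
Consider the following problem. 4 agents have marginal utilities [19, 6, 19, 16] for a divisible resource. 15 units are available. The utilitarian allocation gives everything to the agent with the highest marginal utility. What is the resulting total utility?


Step 1: The marginal utilities are [19, 6, 19, 16]
Step 2: The highest marginal utility is 19
Step 3: All 15 units go to that agent
Step 4: Total utility = 19 * 15 = 285

285


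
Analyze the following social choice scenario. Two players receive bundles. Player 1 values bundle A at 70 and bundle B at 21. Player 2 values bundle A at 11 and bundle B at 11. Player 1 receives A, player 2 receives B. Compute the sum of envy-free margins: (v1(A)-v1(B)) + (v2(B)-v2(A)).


Step 1: Player 1's margin = v1(A) - v1(B) = 70 - 21 = 49
Step 2: Player 2's margin = v2(B) - v2(A) = 11 - 11 = 0
Step 3: Total margin = 49 + 0 = 49

49


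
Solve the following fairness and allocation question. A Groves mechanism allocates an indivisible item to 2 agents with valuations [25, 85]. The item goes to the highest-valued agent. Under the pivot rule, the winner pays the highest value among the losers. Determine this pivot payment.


Step 1: The efficient winner is agent 1 with value 85
Step 2: Other agents' values: [25]
Step 3: Pivot payment = max(others) = 25
Step 4: The winner pays 25

25


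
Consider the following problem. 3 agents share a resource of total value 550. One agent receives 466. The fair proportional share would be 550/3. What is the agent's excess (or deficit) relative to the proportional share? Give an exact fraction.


Step 1: Proportional share = 550/3
Step 2: Agent's actual allocation = 466
Step 3: Excess = 466 - 550/3 = 848/3

848/3


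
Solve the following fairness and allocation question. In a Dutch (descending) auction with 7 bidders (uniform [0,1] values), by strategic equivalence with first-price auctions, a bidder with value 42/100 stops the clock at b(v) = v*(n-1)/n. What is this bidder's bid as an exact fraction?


Step 1: Dutch auctions are strategically equivalent to first-price auctions
Step 2: The equilibrium bid is b(v) = v*(n-1)/n
Step 3: b = 21/50 * 6/7
Step 4: b = 9/25

9/25


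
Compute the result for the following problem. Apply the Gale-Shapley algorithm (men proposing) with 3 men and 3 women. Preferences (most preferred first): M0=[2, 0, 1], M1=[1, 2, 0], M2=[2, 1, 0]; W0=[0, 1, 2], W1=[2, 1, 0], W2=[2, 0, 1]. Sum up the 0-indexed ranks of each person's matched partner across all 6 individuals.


Step 1: Run Gale-Shapley (men propose, women hold best offer):
  M0 proposes to W2; she accepts
  M1 proposes to W1; she accepts
  M2 proposes to W2; she switches from M0
  M0 proposes to W0; she accepts
Step 2: Final matching: W0-M0, W1-M1, W2-M2
Step 3: 0-indexed ranks (man's rank of his match, then woman's): 1 + 0 + 0 + 1 + 0 + 0
Step 4: Total rank sum = 2

2


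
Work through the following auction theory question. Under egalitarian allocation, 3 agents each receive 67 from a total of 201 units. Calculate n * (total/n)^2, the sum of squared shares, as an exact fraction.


Step 1: Each agent's share = 201/3 = 67
Step 2: Square of each share = (67)^2 = 4489
Step 3: Sum of squares = 3 * 4489 = 13467

13467


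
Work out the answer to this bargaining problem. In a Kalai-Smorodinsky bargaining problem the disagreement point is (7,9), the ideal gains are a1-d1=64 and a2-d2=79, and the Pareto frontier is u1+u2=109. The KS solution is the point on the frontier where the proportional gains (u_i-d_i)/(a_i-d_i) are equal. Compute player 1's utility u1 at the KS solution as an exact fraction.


Step 1: At the KS point, (u1-d1)/r1 = (u2-d2)/r2 = t and u1+u2 = 109
Step 2: u1 = d1 + r1*t and u2 = d2 + r2*t, so (d1 + r1*t) + (d2 + r2*t) = 109
Step 3: t = (109 - 7 - 9)/(64 + 79) = 93/143
Step 4: u1 = d1 + r1*t = 7 + 64 * 93/143 = 6953/143
Step 5: (Check: u2 = d2 + r2*t = 8634/143; u1+u2 = 6953/143 + 8634/143 = 109, on the frontier.)

6953/143


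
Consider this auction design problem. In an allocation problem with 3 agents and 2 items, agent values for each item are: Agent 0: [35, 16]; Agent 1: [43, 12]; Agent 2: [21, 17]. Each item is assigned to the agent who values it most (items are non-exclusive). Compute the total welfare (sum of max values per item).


Step 1: For each item, find the maximum value among all agents.
Step 2: Item 0 -> Agent 1 (value 43)
Step 3: Item 1 -> Agent 2 (value 17)
Step 4: Total welfare = 43 + 17 = 60

60


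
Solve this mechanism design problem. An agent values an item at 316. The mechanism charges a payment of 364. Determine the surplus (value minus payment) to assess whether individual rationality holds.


Step 1: Surplus = value - payment = 316 - 364 = -48
Step 2: IR is violated (surplus < 0)

-48


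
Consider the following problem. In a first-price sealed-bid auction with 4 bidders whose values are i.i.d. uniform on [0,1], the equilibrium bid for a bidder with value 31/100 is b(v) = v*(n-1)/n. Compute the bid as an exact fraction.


Step 1: The symmetric BNE bidding function is b(v) = v * (n-1) / n
Step 2: Substitute v = 31/100 and n = 4
Step 3: b = 31/100 * 3/4
Step 4: b = 93/400

93/400


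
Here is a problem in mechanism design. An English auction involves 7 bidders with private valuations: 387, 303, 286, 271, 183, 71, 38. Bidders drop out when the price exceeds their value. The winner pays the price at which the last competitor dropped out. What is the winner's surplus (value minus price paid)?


Step 1: Identify the highest value: 387
Step 2: Identify the second-highest value: 303
Step 3: The final price = second-highest value = 303
Step 4: Surplus = 387 - 303 = 84

84


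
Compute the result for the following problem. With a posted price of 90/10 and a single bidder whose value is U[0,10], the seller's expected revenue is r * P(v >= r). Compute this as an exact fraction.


Step 1: Posted price r = 9, value support [0,10]
Step 2: P(v >= r) = (10 - 9)/10 = 1/10
Step 3: Expected revenue = r * P(v >= r) = 9 * 1/10
Step 4: Revenue = 9/10

9/10


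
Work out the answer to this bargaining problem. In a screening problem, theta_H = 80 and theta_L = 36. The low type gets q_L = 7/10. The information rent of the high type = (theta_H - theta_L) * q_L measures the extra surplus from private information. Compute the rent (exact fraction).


Step 1: theta_H - theta_L = 80 - 36 = 44
Step 2: Information rent = (theta_H - theta_L) * q_L
Step 3: = 44 * 7/10
Step 4: = 154/5

154/5


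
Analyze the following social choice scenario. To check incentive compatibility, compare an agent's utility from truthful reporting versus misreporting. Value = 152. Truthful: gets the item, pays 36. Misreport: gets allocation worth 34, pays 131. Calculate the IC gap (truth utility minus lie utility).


Step 1: U(truth) = value - payment = 152 - 36 = 116
Step 2: U(lie) = allocation - payment = 34 - 131 = -97
Step 3: IC gap = 116 - (-97) = 213

213


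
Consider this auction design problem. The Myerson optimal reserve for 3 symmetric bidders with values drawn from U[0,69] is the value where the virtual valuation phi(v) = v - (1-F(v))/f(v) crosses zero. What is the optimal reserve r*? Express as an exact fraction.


Step 1: For U[0,69], F(v) = v/69 and f(v) = 1/69
Step 2: phi(v) = v - (1 - v/69)/(1/69) = v - (69 - v) = 2v - 69
Step 3: Set phi(r*) = 0: 2r* - 69 = 0
Step 4: r* = 69/2 (the number of bidders n = 3 does not enter)

69/2


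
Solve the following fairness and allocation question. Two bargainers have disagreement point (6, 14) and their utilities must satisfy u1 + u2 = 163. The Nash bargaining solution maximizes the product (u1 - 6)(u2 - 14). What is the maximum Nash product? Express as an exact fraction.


Step 1: The Nash solution splits surplus symmetrically above the disagreement point
Step 2: u1 = (total + d1 - d2)/2 = (163 + 6 - 14)/2 = 155/2
Step 3: u2 = (total - d1 + d2)/2 = (163 - 6 + 14)/2 = 171/2
Step 4: Nash product = (155/2 - 6) * (171/2 - 14)
Step 5: = 143/2 * 143/2 = 20449/4

20449/4


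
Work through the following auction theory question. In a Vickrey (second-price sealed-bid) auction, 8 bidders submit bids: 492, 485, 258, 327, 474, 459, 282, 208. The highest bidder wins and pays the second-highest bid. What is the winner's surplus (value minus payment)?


Step 1: Sort bids in descending order: 492, 485, 474, 459, 327, 282, 258, 208
Step 2: The winning bid is the highest: 492
Step 3: The payment equals the second-highest bid: 485
Step 4: Surplus = winner's bid - payment = 492 - 485 = 7

7


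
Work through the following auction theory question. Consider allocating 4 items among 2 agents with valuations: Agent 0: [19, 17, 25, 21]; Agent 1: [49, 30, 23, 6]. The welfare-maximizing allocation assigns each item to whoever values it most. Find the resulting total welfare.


Step 1: For each item, find the maximum value among all agents.
Step 2: Item 0 -> Agent 1 (value 49)
Step 3: Item 1 -> Agent 1 (value 30)
Step 4: Item 2 -> Agent 0 (value 25)
Step 5: Item 3 -> Agent 0 (value 21)
Step 6: Total welfare = 49 + 30 + 25 + 21 = 125

125


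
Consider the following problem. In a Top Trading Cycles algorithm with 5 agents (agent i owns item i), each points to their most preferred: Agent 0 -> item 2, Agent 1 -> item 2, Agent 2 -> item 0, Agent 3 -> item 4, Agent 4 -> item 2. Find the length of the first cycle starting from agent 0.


Step 1: Trace the pointer graph from agent 0: 0 -> 2 -> 0
Step 2: A cycle is detected when we revisit agent 0
Step 3: The cycle is: 0 -> 2 -> 0
Step 4: Cycle length = 2

2


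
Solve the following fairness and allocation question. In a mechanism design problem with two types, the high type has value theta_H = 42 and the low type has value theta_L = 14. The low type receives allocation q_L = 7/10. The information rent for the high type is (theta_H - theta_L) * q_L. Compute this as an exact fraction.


Step 1: theta_H - theta_L = 42 - 14 = 28
Step 2: Information rent = (theta_H - theta_L) * q_L
Step 3: = 28 * 7/10
Step 4: = 98/5

98/5


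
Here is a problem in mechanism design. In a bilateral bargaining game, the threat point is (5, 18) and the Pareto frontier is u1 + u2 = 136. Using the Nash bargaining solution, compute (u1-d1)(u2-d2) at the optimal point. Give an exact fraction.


Step 1: The Nash solution splits surplus symmetrically above the disagreement point
Step 2: u1 = (total + d1 - d2)/2 = (136 + 5 - 18)/2 = 123/2
Step 3: u2 = (total - d1 + d2)/2 = (136 - 5 + 18)/2 = 149/2
Step 4: Nash product = (123/2 - 5) * (149/2 - 18)
Step 5: = 113/2 * 113/2 = 12769/4

12769/4


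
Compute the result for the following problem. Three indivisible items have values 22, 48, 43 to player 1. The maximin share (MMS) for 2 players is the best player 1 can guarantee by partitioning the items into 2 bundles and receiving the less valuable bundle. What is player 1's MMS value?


Step 1: Item values = 22, 48, 43
Step 2: Enumerate all 2-bundle partitions and take the smaller bundle:
  Partition 1: {22} vs {48,43} -> bundles 22, 91; min = 22
  Partition 2: {48} vs {22,43} -> bundles 48, 65; min = 48
  Partition 3: {43} vs {22,48} -> bundles 43, 70; min = 43
Step 3: MMS = max(22, 48, 43) = 48

48


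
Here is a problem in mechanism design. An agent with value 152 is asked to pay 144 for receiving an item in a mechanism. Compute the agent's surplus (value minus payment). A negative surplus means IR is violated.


Step 1: Surplus = value - payment = 152 - 144 = 8
Step 2: IR is satisfied (surplus >= 0)

8


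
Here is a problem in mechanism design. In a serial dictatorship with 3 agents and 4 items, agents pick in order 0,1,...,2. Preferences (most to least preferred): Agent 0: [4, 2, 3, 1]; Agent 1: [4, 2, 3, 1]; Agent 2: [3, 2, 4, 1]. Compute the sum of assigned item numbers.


Step 1: Agent 0 picks item 4
Step 2: Agent 1 picks item 2
Step 3: Agent 2 picks item 3
Step 4: Sum = 4 + 2 + 3 = 9

9


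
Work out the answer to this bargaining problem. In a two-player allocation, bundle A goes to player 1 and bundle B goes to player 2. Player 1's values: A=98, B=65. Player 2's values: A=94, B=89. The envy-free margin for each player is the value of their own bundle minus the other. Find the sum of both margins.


Step 1: Player 1's margin = v1(A) - v1(B) = 98 - 65 = 33
Step 2: Player 2's margin = v2(B) - v2(A) = 89 - 94 = -5
Step 3: Total margin = 33 + -5 = 28

28


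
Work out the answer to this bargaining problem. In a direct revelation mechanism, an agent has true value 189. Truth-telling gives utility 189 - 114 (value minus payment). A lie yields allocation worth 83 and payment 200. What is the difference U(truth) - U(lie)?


Step 1: U(truth) = value - payment = 189 - 114 = 75
Step 2: U(lie) = allocation - payment = 83 - 200 = -117
Step 3: IC gap = 75 - (-117) = 192

192
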